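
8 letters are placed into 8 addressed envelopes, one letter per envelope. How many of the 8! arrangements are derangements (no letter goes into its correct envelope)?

14833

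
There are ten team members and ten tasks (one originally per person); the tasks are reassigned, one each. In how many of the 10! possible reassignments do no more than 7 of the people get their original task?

3628754

# with exactly i fixed is C(10,i)·!(10-i); sum over i=0..7:
  i=0: C(10,0)·!10 = 1·1334961 = 1334961
  i=1: C(10,1)·!9 = 10·133496 = 1334960
  i=2: C(10,2)·!8 = 45·14833 = 667485
  i=3: C(10,3)·!7 = 120·1854 = 222480
  i=4: C(10,4)·!6 = 210·265 = 55650
  i=5: C(10,5)·!5 = 252·44 = 11088
  i=6: C(10,6)·!4 = 210·9 = 1890
  i=7: C(10,7)·!3 = 120·2 = 240
Total = 3628754.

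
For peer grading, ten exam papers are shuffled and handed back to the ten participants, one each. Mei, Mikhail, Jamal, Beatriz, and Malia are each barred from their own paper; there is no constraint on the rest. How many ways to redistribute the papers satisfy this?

2170680

Inclusion-exclusion on the 5 forbidden self-matches:
Σ_{j=0}^{5} (-1)^j C(5,j)(10-j)!
= C(5,0)·10! - C(5,1)·9! + C(5,2)·8! - C(5,3)·7! + C(5,4)·6! - C(5,5)·5!
= 3628800 - 1814400 + 403200 - 50400 + 3600 - 120
= 2170680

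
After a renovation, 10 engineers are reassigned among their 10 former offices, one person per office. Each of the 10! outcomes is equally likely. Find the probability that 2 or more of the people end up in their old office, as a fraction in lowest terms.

958879/3628800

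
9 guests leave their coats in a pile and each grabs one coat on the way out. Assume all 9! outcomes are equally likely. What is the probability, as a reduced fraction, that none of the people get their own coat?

16687/45360

Favorable outcomes: !9 = 133496.
Total outcomes: 9! = 362880.
Probability = 133496/362880 = 16687/45360.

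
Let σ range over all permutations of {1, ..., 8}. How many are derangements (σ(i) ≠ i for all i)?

14833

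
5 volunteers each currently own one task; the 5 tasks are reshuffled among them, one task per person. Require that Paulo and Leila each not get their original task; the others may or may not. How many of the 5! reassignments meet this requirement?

Let A_j be the event that the j-th constrained one is fixed. By inclusion-exclusion over the 2 events:
Σ_{j=0}^{2} (-1)^j C(2,j)(5-j)!
= C(2,0)·5! - C(2,1)·4! + C(2,2)·3!
= 120 - 48 + 6
= 78

78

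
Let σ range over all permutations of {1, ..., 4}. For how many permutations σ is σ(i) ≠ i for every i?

!4 = 4! · Σ_{k=0}^{4} (-1)^k/k!
= 4! - 4!/1! + 4!/2! - 4!/3! + 4!/4!
= 24 - 24 + 12 - 4 + 1
= 9

9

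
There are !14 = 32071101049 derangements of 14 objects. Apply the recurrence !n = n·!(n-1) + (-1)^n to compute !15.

481066515734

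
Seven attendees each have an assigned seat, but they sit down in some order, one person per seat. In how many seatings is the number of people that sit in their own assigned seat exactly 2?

Choose which 2 of the 7 are fixed: C(7,2) = 21.
The remaining 5 must be deranged: !5 = 44.
Total: 21 × 44 = 924.

924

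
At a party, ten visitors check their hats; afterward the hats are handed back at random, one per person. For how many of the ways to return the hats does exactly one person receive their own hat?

1334960

Pick the single fixed position: C(10,1) = 10 ways.
The other 9 form a derangement: !9 = 133496.
Total: 10 × 133496 = 1334960.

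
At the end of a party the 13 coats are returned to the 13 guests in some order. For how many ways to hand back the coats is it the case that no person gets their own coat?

2290792932

!13 = 13! · Σ_{k=0}^{13} (-1)^k/k!
= 13! - 13!/1! + 13!/2! - 13!/3! + 13!/4! - 13!/5! + 13!/6! - 13!/7! + 13!/8! - 13!/9! + 13!/10! - 13!/11! + 13!/12! - 13!/13!
= 6227020800 - 6227020800 + 3113510400 - 1037836800 + 259459200 - 51891840 + 8648640 - 1235520 + 154440 - 17160 + 1716 - 156 + 13 - 1
= 2290792932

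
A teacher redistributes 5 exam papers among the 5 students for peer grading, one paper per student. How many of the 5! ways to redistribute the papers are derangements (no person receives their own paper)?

44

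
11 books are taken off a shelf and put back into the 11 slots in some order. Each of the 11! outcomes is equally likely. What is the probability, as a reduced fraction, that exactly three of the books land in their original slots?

Favorable outcomes: C(11,3)·!8 = 165·14833 = 2447445.
Total outcomes: 11! = 39916800.
Probability = 2447445/39916800 = 2119/34560.

2119/34560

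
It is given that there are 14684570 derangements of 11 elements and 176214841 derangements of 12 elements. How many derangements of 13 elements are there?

2290792932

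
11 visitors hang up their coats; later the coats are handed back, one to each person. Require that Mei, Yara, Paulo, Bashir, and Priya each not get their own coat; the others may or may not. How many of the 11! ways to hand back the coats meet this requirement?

25022880

Let A_j be the event that the j-th constrained one is fixed. By inclusion-exclusion over the 5 events:
Σ_{j=0}^{5} (-1)^j C(5,j)(11-j)!
= C(5,0)·11! - C(5,1)·10! + C(5,2)·9! - C(5,3)·8! + C(5,4)·7! - C(5,5)·6!
= 39916800 - 18144000 + 3628800 - 403200 + 25200 - 720
= 25022880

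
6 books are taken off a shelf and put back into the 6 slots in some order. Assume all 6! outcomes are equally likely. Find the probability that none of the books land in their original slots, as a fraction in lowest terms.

Favorable outcomes: !6 = 265.
Total outcomes: 6! = 720.
Probability = 265/720 = 53/144.

53/144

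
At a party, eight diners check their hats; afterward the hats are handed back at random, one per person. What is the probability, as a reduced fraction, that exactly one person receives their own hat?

Favorable outcomes: C(8,1)·!7 = 8·1854 = 14832.
Total outcomes: 8! = 40320.
Probability = 14832/40320 = 103/280.

103/280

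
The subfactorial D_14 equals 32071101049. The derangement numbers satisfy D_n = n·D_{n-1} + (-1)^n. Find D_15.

D_15 = 15·32071101049 - 1 = 481066515734.

481066515734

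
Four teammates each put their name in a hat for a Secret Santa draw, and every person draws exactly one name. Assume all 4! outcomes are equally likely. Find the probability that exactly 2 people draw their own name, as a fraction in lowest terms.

Favorable outcomes: C(4,2)·!2 = 6·1 = 6.
Total outcomes: 4! = 24.
Probability = 6/24 = 1/4.

1/4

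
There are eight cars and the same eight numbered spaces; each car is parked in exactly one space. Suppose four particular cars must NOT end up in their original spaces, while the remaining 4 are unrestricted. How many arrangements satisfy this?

Let A_j be the event that the j-th constrained one is fixed. By inclusion-exclusion over the 4 events:
Σ_{j=0}^{4} (-1)^j C(4,j)(8-j)!
= C(4,0)·8! - C(4,1)·7! + C(4,2)·6! - C(4,3)·5! + C(4,4)·4!
= 40320 - 20160 + 4320 - 480 + 24
= 24024

24024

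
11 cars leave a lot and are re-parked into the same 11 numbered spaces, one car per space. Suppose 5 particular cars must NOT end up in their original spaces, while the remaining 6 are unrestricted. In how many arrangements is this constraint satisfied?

25022880

Let A_j be the event that the j-th constrained one is fixed. By inclusion-exclusion over the 5 events:
Σ_{j=0}^{5} (-1)^j C(5,j)(11-j)!
= C(5,0)·11! - C(5,1)·10! + C(5,2)·9! - C(5,3)·8! + C(5,4)·7! - C(5,5)·6!
= 39916800 - 18144000 + 3628800 - 403200 + 25200 - 720
= 25022880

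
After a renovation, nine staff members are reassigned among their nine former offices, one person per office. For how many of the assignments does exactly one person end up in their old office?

133497

Choose which one of the 9 is fixed: C(9,1) = 9.
The remaining 8 must be deranged: !8 = 14833.
Total: 9 × 14833 = 133497.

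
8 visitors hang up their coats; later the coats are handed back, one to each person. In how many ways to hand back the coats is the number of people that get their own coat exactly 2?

7420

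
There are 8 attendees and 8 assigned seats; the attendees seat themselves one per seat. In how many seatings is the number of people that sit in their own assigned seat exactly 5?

Pick the 5 fixed positions: C(8,5) = 56 ways.
The remaining 3 must be deranged: !3 = 2.
Total: 56 × 2 = 112.

112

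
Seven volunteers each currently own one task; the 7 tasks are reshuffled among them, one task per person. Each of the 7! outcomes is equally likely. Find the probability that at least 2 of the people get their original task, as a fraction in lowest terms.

Favorable outcomes: Σ_{i≥2} C(7,i)·!(7-i) = 21·44 + 35·9 + 35·2 + 21·1 + 7·0 + 1·1 = 1331.
Total outcomes: 7! = 5040.
Probability = 1331/5040 = 1331/5040.

1331/5040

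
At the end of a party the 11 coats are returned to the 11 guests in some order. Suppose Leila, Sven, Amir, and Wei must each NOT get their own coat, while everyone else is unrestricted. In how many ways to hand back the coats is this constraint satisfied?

Let A_j be the event that the j-th constrained one is fixed. By inclusion-exclusion over the 4 events:
Σ_{j=0}^{4} (-1)^j C(4,j)(11-j)!
= C(4,0)·11! - C(4,1)·10! + C(4,2)·9! - C(4,3)·8! + C(4,4)·7!
= 39916800 - 14515200 + 2177280 - 161280 + 5040
= 27422640

27422640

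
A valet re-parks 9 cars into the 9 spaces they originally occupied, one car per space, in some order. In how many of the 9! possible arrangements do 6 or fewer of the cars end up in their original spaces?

# with exactly i fixed is C(9,i)·!(9-i); sum over i=0..6:
  i=0: C(9,0)·!9 = 1·133496 = 133496
  i=1: C(9,1)·!8 = 9·14833 = 133497
  i=2: C(9,2)·!7 = 36·1854 = 66744
  i=3: C(9,3)·!6 = 84·265 = 22260
  i=4: C(9,4)·!5 = 126·44 = 5544
  i=5: C(9,5)·!4 = 126·9 = 1134
  i=6: C(9,6)·!3 = 84·2 = 168
Total = 362843.

362843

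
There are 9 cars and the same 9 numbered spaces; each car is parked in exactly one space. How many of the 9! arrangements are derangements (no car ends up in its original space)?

By inclusion-exclusion, !9 = Σ (-1)^k · 9!/k! for k=0..9
= 9! - 9!/1! + 9!/2! - 9!/3! + 9!/4! - 9!/5! + 9!/6! - 9!/7! + 9!/8! - 9!/9!
= 362880 - 362880 + 181440 - 60480 + 15120 - 3024 + 504 - 72 + 9 - 1
= 133496

133496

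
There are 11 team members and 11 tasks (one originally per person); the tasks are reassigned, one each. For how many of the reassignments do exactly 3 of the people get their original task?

Pick the 3 fixed positions: C(11,3) = 165 ways.
The remaining 8 must be deranged: !8 = 14833.
Total: 165 × 14833 = 2447445.

2447445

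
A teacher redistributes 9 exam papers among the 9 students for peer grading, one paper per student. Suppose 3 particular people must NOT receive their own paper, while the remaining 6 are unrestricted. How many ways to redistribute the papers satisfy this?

256320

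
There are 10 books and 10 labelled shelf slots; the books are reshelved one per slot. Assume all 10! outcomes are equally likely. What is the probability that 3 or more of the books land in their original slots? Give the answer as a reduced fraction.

145697/1814400

Favorable outcomes: Σ_{i≥3} C(10,i)·!(10-i) = 120·1854 + 210·265 + 252·44 + 210·9 + 120·2 + 45·1 + 10·0 + 1·1 = 291394.
Total outcomes: 10! = 3628800.
Probability = 291394/3628800 = 145697/1814400.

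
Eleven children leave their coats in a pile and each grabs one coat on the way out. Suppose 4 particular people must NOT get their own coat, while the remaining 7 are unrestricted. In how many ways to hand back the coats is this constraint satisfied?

27422640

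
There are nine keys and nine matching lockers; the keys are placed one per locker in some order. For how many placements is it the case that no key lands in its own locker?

Recurrence: !9 = 8·(!8 + !7).
!9 = 8·(14833 + 1854) = 8·16687 = 133496

133496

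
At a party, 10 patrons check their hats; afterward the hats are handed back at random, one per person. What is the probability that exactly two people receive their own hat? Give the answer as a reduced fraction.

Favorable outcomes: C(10,2)·!8 = 45·14833 = 667485.
Total outcomes: 10! = 3628800.
Probability = 667485/3628800 = 2119/11520.

2119/11520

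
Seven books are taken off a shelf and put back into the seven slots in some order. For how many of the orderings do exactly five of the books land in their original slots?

Choose which 5 of the 7 are fixed: C(7,5) = 21.
The remaining 2 must be deranged: !2 = 1.
Total: 21 × 1 = 21.

21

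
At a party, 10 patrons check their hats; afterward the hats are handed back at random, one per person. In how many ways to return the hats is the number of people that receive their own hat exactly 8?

45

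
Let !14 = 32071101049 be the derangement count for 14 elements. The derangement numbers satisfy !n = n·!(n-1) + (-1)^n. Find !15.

481066515734

!15 = 15·32071101049 - 1 = 481066515734.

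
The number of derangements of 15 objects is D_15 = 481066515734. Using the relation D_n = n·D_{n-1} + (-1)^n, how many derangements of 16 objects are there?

7697064251745

D_16 = 16·481066515734 + 1 = 7697064251745.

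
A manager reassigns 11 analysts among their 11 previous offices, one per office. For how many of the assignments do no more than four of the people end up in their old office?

39770686

# with exactly i fixed is C(11,i)·!(11-i); sum over i=0..4:
  i=0: C(11,0)·!11 = 1·14684570 = 14684570
  i=1: C(11,1)·!10 = 11·1334961 = 14684571
  i=2: C(11,2)·!9 = 55·133496 = 7342280
  i=3: C(11,3)·!8 = 165·14833 = 2447445
  i=4: C(11,4)·!7 = 330·1854 = 611820
Total = 39770686.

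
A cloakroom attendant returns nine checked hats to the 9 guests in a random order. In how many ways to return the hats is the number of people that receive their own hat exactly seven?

36

Pick the 7 fixed positions: C(9,7) = 36 ways.
The other 2 form a derangement: !2 = 1.
Total: 36 × 1 = 36.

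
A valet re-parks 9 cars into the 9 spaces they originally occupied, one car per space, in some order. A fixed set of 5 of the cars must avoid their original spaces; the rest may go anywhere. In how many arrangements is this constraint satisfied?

Inclusion-exclusion on the 5 forbidden self-matches:
Σ_{j=0}^{5} (-1)^j C(5,j)(9-j)!
= C(5,0)·9! - C(5,1)·8! + C(5,2)·7! - C(5,3)·6! + C(5,4)·5! - C(5,5)·4!
= 362880 - 201600 + 50400 - 7200 + 600 - 24
= 205056

205056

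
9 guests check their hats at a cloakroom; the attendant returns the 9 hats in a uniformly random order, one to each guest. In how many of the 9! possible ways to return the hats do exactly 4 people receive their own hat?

5544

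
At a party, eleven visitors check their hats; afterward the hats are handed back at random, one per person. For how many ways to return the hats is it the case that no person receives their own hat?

14684570

The subfactorial !11 = [11!/e] (nearest integer).
11! = 39916800, and 39916800/e ≈ 14684570.08, so !11 = 14684570.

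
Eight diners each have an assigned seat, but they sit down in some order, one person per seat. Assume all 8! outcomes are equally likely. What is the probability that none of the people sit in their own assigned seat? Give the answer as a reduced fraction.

Favorable outcomes: !8 = 14833.
Total outcomes: 8! = 40320.
Probability = 14833/40320 = 2119/5760.

2119/5760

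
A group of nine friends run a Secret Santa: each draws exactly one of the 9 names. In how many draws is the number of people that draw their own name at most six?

362843

# with exactly i fixed is C(9,i)·!(9-i); sum over i=0..6:
  i=0: C(9,0)·!9 = 1·133496 = 133496
  i=1: C(9,1)·!8 = 9·14833 = 133497
  i=2: C(9,2)·!7 = 36·1854 = 66744
  i=3: C(9,3)·!6 = 84·265 = 22260
  i=4: C(9,4)·!5 = 126·44 = 5544
  i=5: C(9,5)·!4 = 126·9 = 1134
  i=6: C(9,6)·!3 = 84·2 = 168
Total = 362843.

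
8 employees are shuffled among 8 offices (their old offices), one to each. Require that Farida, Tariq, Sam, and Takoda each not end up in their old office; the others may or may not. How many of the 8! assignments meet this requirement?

Inclusion-exclusion on the 4 forbidden self-matches:
Σ_{j=0}^{4} (-1)^j C(4,j)(8-j)!
= C(4,0)·8! - C(4,1)·7! + C(4,2)·6! - C(4,3)·5! + C(4,4)·4!
= 40320 - 20160 + 4320 - 480 + 24
= 24024

24024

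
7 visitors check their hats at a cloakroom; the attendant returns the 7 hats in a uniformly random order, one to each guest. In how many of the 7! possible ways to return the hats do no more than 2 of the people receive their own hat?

Sum C(7,i)·!(7-i) for i = 0..2:
  i=0: C(7,0)·!7 = 1·1854 = 1854
  i=1: C(7,1)·!6 = 7·265 = 1855
  i=2: C(7,2)·!5 = 21·44 = 924
Total = 4633.

4633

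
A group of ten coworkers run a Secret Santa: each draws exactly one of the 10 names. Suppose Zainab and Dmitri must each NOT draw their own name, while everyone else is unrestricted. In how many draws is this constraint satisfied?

2943360

Inclusion-exclusion on the 2 forbidden self-matches:
Σ_{j=0}^{2} (-1)^j C(2,j)(10-j)!
= C(2,0)·10! - C(2,1)·9! + C(2,2)·8!
= 3628800 - 725760 + 40320
= 2943360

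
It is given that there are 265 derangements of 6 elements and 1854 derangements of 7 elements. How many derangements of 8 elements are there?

14833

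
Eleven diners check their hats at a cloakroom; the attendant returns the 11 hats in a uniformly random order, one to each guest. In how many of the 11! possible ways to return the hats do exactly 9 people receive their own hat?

55

Choose which 9 of the 11 are fixed: C(11,9) = 55.
The remaining 2 must be deranged: !2 = 1.
Total: 55 × 1 = 55.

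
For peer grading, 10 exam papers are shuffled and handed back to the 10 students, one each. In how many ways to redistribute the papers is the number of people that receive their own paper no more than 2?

# with exactly i fixed is C(10,i)·!(10-i); sum over i=0..2:
  i=0: C(10,0)·!10 = 1·1334961 = 1334961
  i=1: C(10,1)·!9 = 10·133496 = 1334960
  i=2: C(10,2)·!8 = 45·14833 = 667485
Total = 3337406.

3337406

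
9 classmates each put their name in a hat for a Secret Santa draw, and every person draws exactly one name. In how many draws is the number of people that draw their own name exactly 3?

22260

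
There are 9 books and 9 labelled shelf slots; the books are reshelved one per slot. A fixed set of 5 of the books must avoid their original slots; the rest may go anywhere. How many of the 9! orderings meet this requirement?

205056

Let A_j be the event that the j-th constrained one is fixed. By inclusion-exclusion over the 5 events:
Σ_{j=0}^{5} (-1)^j C(5,j)(9-j)!
= C(5,0)·9! - C(5,1)·8! + C(5,2)·7! - C(5,3)·6! + C(5,4)·5! - C(5,5)·4!
= 362880 - 201600 + 50400 - 7200 + 600 - 24
= 205056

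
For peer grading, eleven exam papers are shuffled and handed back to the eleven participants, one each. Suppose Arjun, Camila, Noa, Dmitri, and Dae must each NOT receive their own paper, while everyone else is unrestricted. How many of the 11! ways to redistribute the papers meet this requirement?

25022880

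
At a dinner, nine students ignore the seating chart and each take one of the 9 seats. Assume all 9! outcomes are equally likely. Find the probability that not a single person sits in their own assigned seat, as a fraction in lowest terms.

16687/45360

Favorable outcomes: !9 = 133496.
Total outcomes: 9! = 362880.
Probability = 133496/362880 = 16687/45360.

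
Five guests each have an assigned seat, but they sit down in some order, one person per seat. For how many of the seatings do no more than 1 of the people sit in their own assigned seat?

89

Sum C(5,i)·!(5-i) for i = 0..1:
  i=0: C(5,0)·!5 = 1·44 = 44
  i=1: C(5,1)·!4 = 5·9 = 45
Total = 89.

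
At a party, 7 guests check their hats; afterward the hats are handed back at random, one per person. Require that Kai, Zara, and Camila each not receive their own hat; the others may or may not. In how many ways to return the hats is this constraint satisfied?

Inclusion-exclusion on the 3 forbidden self-matches:
Σ_{j=0}^{3} (-1)^j C(3,j)(7-j)!
= C(3,0)·7! - C(3,1)·6! + C(3,2)·5! - C(3,3)·4!
= 5040 - 2160 + 360 - 24
= 3216

3216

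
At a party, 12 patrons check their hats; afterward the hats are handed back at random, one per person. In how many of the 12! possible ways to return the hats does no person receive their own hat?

176214841

!12 is the nearest integer to 12!/e.
12! = 479001600, and 479001600/e ≈ 176214840.93, so !12 = 176214841.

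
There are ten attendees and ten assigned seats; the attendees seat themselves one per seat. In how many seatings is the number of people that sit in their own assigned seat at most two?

3337406

# with exactly i fixed is C(10,i)·!(10-i); sum over i=0..2:
  i=0: C(10,0)·!10 = 1·1334961 = 1334961
  i=1: C(10,1)·!9 = 10·133496 = 1334960
  i=2: C(10,2)·!8 = 45·14833 = 667485
Total = 3337406.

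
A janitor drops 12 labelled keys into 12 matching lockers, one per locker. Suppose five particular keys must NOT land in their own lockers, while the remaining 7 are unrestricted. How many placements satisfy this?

Inclusion-exclusion on the 5 forbidden self-matches:
Σ_{j=0}^{5} (-1)^j C(5,j)(12-j)!
= C(5,0)·12! - C(5,1)·11! + C(5,2)·10! - C(5,3)·9! + C(5,4)·8! - C(5,5)·7!
= 479001600 - 199584000 + 36288000 - 3628800 + 201600 - 5040
= 312273360

312273360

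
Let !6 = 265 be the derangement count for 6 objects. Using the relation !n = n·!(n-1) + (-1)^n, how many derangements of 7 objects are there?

1854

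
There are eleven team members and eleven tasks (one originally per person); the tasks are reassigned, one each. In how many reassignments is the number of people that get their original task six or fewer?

39913444

# with exactly i fixed is C(11,i)·!(11-i); sum over i=0..6:
  i=0: C(11,0)·!11 = 1·14684570 = 14684570
  i=1: C(11,1)·!10 = 11·1334961 = 14684571
  i=2: C(11,2)·!9 = 55·133496 = 7342280
  i=3: C(11,3)·!8 = 165·14833 = 2447445
  i=4: C(11,4)·!7 = 330·1854 = 611820
  i=5: C(11,5)·!6 = 462·265 = 122430
  i=6: C(11,6)·!5 = 462·44 = 20328
Total = 39913444.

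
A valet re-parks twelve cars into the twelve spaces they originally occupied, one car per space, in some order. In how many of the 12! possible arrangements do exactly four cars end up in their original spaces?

Choose which 4 of the 12 are fixed: C(12,4) = 495.
The remaining 8 must be deranged: !8 = 14833.
Total: 495 × 14833 = 7342335.

7342335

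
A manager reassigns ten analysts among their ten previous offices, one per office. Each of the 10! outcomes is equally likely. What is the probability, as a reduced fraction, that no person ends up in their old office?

16481/44800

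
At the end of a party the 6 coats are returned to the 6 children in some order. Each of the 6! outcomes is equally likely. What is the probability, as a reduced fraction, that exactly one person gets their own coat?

11/30

Favorable outcomes: C(6,1)·!5 = 6·44 = 264.
Total outcomes: 6! = 720.
Probability = 264/720 = 11/30.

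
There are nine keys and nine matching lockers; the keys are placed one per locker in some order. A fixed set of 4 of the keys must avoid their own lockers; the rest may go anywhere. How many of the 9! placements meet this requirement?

Let A_j be the event that the j-th constrained one is fixed. By inclusion-exclusion over the 4 events:
Σ_{j=0}^{4} (-1)^j C(4,j)(9-j)!
= C(4,0)·9! - C(4,1)·8! + C(4,2)·7! - C(4,3)·6! + C(4,4)·5!
= 362880 - 161280 + 30240 - 2880 + 120
= 229080

229080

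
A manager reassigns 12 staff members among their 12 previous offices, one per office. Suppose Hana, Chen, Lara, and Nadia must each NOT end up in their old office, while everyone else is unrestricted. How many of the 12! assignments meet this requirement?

339696000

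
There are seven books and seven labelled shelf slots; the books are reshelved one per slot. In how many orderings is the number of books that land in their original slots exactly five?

Choose which 5 of the 7 are fixed: C(7,5) = 21.
The other 2 form a derangement: !2 = 1.
Total: 21 × 1 = 21.

21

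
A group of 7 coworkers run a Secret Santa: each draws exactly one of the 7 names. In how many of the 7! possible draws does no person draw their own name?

1854

Use !n = (n-1)(!(n-1) + !(n-2)).
!7 = 6·(265 + 44) = 6·309 = 1854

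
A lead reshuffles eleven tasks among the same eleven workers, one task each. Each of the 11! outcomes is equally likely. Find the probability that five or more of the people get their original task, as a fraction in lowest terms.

73057/19958400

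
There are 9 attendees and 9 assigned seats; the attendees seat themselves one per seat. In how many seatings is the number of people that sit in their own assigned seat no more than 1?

Sum C(9,i)·!(9-i) for i = 0..1:
  i=0: C(9,0)·!9 = 1·133496 = 133496
  i=1: C(9,1)·!8 = 9·14833 = 133497
Total = 266993.

266993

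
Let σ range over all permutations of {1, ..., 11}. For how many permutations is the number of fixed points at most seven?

39916414

# with exactly i fixed is C(11,i)·!(11-i); sum over i=0..7:
  i=0: C(11,0)·!11 = 1·14684570 = 14684570
  i=1: C(11,1)·!10 = 11·1334961 = 14684571
  i=2: C(11,2)·!9 = 55·133496 = 7342280
  i=3: C(11,3)·!8 = 165·14833 = 2447445
  i=4: C(11,4)·!7 = 330·1854 = 611820
  i=5: C(11,5)·!6 = 462·265 = 122430
  i=6: C(11,6)·!5 = 462·44 = 20328
  i=7: C(11,7)·!4 = 330·9 = 2970
Total = 39916414.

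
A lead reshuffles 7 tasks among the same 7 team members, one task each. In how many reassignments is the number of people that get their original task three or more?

# with exactly i fixed is C(7,i)·!(7-i); sum over i=3..7:
  i=3: C(7,3)·!4 = 35·9 = 315
  i=4: C(7,4)·!3 = 35·2 = 70
  i=5: C(7,5)·!2 = 21·1 = 21
  i=6: C(7,6)·!1 = 7·0 = 0
  i=7: C(7,7)·!0 = 1·1 = 1
Total = 407.

407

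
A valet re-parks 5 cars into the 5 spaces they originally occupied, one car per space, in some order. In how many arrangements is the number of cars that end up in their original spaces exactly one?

45

Choose which one of the 5 is fixed: C(5,1) = 5.
The other 4 form a derangement: !4 = 9.
Total: 5 × 9 = 45.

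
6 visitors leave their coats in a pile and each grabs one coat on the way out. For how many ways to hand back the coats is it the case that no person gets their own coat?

!6 = 6! · Σ_{k=0}^{6} (-1)^k/k!
= 6! - 6!/1! + 6!/2! - 6!/3! + 6!/4! - 6!/5! + 6!/6!
= 720 - 720 + 360 - 120 + 30 - 6 + 1
= 265

265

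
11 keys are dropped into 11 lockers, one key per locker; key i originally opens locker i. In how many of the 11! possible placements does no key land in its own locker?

14684570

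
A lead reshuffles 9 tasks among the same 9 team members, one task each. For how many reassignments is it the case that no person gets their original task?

133496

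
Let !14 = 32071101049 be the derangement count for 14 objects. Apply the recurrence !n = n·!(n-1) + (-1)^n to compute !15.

481066515734

!15 = 15·32071101049 - 1 = 481066515734.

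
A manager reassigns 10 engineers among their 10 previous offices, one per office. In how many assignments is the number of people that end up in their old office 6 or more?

Sum C(10,i)·!(10-i) for i = 6..10:
  i=6: C(10,6)·!4 = 210·9 = 1890
  i=7: C(10,7)·!3 = 120·2 = 240
  i=8: C(10,8)·!2 = 45·1 = 45
  i=9: C(10,9)·!1 = 10·0 = 0
  i=10: C(10,10)·!0 = 1·1 = 1
Total = 2176.

2176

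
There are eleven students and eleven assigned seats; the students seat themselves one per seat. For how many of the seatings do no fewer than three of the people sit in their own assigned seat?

3205379

# with exactly i fixed is C(11,i)·!(11-i); sum over i=3..11:
  i=3: C(11,3)·!8 = 165·14833 = 2447445
  i=4: C(11,4)·!7 = 330·1854 = 611820
  i=5: C(11,5)·!6 = 462·265 = 122430
  i=6: C(11,6)·!5 = 462·44 = 20328
  i=7: C(11,7)·!4 = 330·9 = 2970
  i=8: C(11,8)·!3 = 165·2 = 330
  i=9: C(11,9)·!2 = 55·1 = 55
  i=10: C(11,10)·!1 = 11·0 = 0
  i=11: C(11,11)·!0 = 1·1 = 1
Total = 3205379.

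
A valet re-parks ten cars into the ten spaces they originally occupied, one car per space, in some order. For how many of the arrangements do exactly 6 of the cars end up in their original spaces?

Choose which 6 of the 10 are fixed: C(10,6) = 210.
The remaining 4 must be deranged: !4 = 9.
Total: 210 × 9 = 1890.

1890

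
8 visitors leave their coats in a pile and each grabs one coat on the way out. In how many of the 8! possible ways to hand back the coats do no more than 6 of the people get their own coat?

# with exactly i fixed is C(8,i)·!(8-i); sum over i=0..6:
  i=0: C(8,0)·!8 = 1·14833 = 14833
  i=1: C(8,1)·!7 = 8·1854 = 14832
  i=2: C(8,2)·!6 = 28·265 = 7420
  i=3: C(8,3)·!5 = 56·44 = 2464
  i=4: C(8,4)·!4 = 70·9 = 630
  i=5: C(8,5)·!3 = 56·2 = 112
  i=6: C(8,6)·!2 = 28·1 = 28
Total = 40319.

40319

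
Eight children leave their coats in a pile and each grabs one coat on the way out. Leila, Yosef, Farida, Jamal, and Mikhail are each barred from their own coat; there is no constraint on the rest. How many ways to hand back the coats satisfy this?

Let A_j be the event that the j-th constrained one is fixed. By inclusion-exclusion over the 5 events:
Σ_{j=0}^{5} (-1)^j C(5,j)(8-j)!
= C(5,0)·8! - C(5,1)·7! + C(5,2)·6! - C(5,3)·5! + C(5,4)·4! - C(5,5)·3!
= 40320 - 25200 + 7200 - 1200 + 120 - 6
= 21234

21234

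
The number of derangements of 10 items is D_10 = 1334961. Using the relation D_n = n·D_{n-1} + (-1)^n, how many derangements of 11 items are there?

14684570

D_11 = 11·1334961 - 1 = 14684570.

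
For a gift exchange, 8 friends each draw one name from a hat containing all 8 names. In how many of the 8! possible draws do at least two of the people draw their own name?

10655

Sum C(8,i)·!(8-i) for i = 2..8:
  i=2: C(8,2)·!6 = 28·265 = 7420
  i=3: C(8,3)·!5 = 56·44 = 2464
  i=4: C(8,4)·!4 = 70·9 = 630
  i=5: C(8,5)·!3 = 56·2 = 112
  i=6: C(8,6)·!2 = 28·1 = 28
  i=7: C(8,7)·!1 = 8·0 = 0
  i=8: C(8,8)·!0 = 1·1 = 1
Total = 10655.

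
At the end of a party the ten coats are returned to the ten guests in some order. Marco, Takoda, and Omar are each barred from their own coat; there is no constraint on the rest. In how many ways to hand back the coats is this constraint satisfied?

Let A_j be the event that the j-th constrained one is fixed. By inclusion-exclusion over the 3 events:
Σ_{j=0}^{3} (-1)^j C(3,j)(10-j)!
= C(3,0)·10! - C(3,1)·9! + C(3,2)·8! - C(3,3)·7!
= 3628800 - 1088640 + 120960 - 5040
= 2656080

2656080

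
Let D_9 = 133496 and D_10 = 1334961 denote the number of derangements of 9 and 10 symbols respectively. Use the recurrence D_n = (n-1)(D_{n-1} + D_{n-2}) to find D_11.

D_11 = (11-1)·(D_10 + D_9) = 10·(1334961 + 133496) = 10·1468457 = 14684570.

14684570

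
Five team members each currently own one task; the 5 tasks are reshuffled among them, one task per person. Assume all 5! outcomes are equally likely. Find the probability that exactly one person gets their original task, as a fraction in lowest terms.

3/8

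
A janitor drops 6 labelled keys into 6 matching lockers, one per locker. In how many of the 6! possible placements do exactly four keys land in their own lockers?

Choose which 4 of the 6 are fixed: C(6,4) = 15.
The remaining 2 must be deranged: !2 = 1.
Total: 15 × 1 = 15.

15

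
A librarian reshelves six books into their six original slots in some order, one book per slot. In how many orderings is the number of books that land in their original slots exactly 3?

40

Choose which 3 of the 6 are fixed: C(6,3) = 20.
The other 3 form a derangement: !3 = 2.
Total: 20 × 2 = 40.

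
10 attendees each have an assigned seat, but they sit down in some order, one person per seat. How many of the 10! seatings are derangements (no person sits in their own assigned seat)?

1334961

Recurrence: !10 = 10·!9 + (-1)^10.
!10 = 10·133496 + 1 = 1334961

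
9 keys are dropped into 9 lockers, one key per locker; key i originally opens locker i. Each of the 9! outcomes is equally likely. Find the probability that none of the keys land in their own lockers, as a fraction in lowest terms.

16687/45360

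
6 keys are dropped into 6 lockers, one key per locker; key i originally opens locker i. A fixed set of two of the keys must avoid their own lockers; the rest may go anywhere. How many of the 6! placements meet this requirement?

504

Let A_j be the event that the j-th constrained one is fixed. By inclusion-exclusion over the 2 events:
Σ_{j=0}^{2} (-1)^j C(2,j)(6-j)!
= C(2,0)·6! - C(2,1)·5! + C(2,2)·4!
= 720 - 240 + 24
= 504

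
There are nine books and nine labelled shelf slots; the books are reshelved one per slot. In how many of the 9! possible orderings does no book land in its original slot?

133496

The subfactorial !9 = [9!/e] (nearest integer).
9! = 362880, and 362880/e ≈ 133496.09, so !9 = 133496.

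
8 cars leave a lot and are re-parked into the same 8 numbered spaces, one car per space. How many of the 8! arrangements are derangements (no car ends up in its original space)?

14833

!8 is the nearest integer to 8!/e.
8! = 40320, and 40320/e ≈ 14832.90, so !8 = 14833.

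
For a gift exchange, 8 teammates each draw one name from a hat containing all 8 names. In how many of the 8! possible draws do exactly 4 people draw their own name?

Pick the 4 fixed positions: C(8,4) = 70 ways.
The remaining 4 must be deranged: !4 = 9.
Total: 70 × 9 = 630.

630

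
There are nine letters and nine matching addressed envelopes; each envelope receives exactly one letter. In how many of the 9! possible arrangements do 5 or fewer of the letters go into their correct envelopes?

Sum C(9,i)·!(9-i) for i = 0..5:
  i=0: C(9,0)·!9 = 1·133496 = 133496
  i=1: C(9,1)·!8 = 9·14833 = 133497
  i=2: C(9,2)·!7 = 36·1854 = 66744
  i=3: C(9,3)·!6 = 84·265 = 22260
  i=4: C(9,4)·!5 = 126·44 = 5544
  i=5: C(9,5)·!4 = 126·9 = 1134
Total = 362675.

362675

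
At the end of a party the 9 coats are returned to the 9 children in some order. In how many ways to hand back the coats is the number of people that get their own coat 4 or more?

# with exactly i fixed is C(9,i)·!(9-i); sum over i=4..9:
  i=4: C(9,4)·!5 = 126·44 = 5544
  i=5: C(9,5)·!4 = 126·9 = 1134
  i=6: C(9,6)·!3 = 84·2 = 168
  i=7: C(9,7)·!2 = 36·1 = 36
  i=8: C(9,8)·!1 = 9·0 = 0
  i=9: C(9,9)·!0 = 1·1 = 1
Total = 6883.

6883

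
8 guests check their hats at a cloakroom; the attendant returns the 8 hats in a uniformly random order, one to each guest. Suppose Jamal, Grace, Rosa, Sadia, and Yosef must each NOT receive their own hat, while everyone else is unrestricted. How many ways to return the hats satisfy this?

21234

Let A_j be the event that the j-th constrained one is fixed. By inclusion-exclusion over the 5 events:
Σ_{j=0}^{5} (-1)^j C(5,j)(8-j)!
= C(5,0)·8! - C(5,1)·7! + C(5,2)·6! - C(5,3)·5! + C(5,4)·4! - C(5,5)·3!
= 40320 - 25200 + 7200 - 1200 + 120 - 6
= 21234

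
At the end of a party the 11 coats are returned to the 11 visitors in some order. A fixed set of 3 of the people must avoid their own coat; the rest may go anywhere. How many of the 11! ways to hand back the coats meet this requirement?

30078720

Inclusion-exclusion on the 3 forbidden self-matches:
Σ_{j=0}^{3} (-1)^j C(3,j)(11-j)!
= C(3,0)·11! - C(3,1)·10! + C(3,2)·9! - C(3,3)·8!
= 39916800 - 10886400 + 1088640 - 40320
= 30078720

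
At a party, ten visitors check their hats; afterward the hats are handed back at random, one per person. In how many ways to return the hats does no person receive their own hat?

!10 = 10! · Σ_{k=0}^{10} (-1)^k/k!
= 10! - 10!/1! + 10!/2! - 10!/3! + 10!/4! - 10!/5! + 10!/6! - 10!/7! + 10!/8! - 10!/9! + 10!/10!
= 3628800 - 3628800 + 1814400 - 604800 + 151200 - 30240 + 5040 - 720 + 90 - 10 + 1
= 1334961

1334961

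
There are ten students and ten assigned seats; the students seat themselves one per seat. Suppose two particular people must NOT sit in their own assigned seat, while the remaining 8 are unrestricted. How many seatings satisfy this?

2943360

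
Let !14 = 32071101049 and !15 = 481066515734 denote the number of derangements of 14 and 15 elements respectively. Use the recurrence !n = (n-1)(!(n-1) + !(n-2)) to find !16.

!16 = (16-1)·(!15 + !14) = 15·(481066515734 + 32071101049) = 15·513137616783 = 7697064251745.

7697064251745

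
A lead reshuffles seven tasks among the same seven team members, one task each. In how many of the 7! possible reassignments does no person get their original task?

By inclusion-exclusion, !7 = Σ (-1)^k · 7!/k! for k=0..7
= 7! - 7!/1! + 7!/2! - 7!/3! + 7!/4! - 7!/5! + 7!/6! - 7!/7!
= 5040 - 5040 + 2520 - 840 + 210 - 42 + 7 - 1
= 1854

1854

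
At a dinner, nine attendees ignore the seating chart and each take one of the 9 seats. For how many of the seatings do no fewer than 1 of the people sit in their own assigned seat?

229384

Sum C(9,i)·!(9-i) for i = 1..9:
  i=1: C(9,1)·!8 = 9·14833 = 133497
  i=2: C(9,2)·!7 = 36·1854 = 66744
  i=3: C(9,3)·!6 = 84·265 = 22260
  i=4: C(9,4)·!5 = 126·44 = 5544
  i=5: C(9,5)·!4 = 126·9 = 1134
  i=6: C(9,6)·!3 = 84·2 = 168
  i=7: C(9,7)·!2 = 36·1 = 36
  i=8: C(9,8)·!1 = 9·0 = 0
  i=9: C(9,9)·!0 = 1·1 = 1
Total = 229384.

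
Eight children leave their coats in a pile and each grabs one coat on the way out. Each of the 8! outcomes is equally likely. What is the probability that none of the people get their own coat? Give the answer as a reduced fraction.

Favorable outcomes: !8 = 14833.
Total outcomes: 8! = 40320.
Probability = 14833/40320 = 2119/5760.

2119/5760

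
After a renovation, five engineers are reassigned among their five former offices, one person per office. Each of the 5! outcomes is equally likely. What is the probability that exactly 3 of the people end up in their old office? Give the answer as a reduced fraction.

Favorable outcomes: C(5,3)·!2 = 10·1 = 10.
Total outcomes: 5! = 120.
Probability = 10/120 = 1/12.

1/12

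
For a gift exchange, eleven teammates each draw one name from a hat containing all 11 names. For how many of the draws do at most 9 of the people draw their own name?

39916799

Sum C(11,i)·!(11-i) for i = 0..9:
  i=0: C(11,0)·!11 = 1·14684570 = 14684570
  i=1: C(11,1)·!10 = 11·1334961 = 14684571
  i=2: C(11,2)·!9 = 55·133496 = 7342280
  i=3: C(11,3)·!8 = 165·14833 = 2447445
  i=4: C(11,4)·!7 = 330·1854 = 611820
  i=5: C(11,5)·!6 = 462·265 = 122430
  i=6: C(11,6)·!5 = 462·44 = 20328
  i=7: C(11,7)·!4 = 330·9 = 2970
  i=8: C(11,8)·!3 = 165·2 = 330
  i=9: C(11,9)·!2 = 55·1 = 55
Total = 39916799.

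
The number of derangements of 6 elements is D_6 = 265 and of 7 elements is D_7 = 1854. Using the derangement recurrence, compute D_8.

14833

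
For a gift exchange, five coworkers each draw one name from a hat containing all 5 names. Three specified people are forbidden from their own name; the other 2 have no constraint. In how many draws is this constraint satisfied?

Let A_j be the event that the j-th constrained one is fixed. By inclusion-exclusion over the 3 events:
Σ_{j=0}^{3} (-1)^j C(3,j)(5-j)!
= C(3,0)·5! - C(3,1)·4! + C(3,2)·3! - C(3,3)·2!
= 120 - 72 + 18 - 2
= 64

64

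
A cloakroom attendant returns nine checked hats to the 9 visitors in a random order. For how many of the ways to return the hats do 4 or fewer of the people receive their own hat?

361541

# with exactly i fixed is C(9,i)·!(9-i); sum over i=0..4:
  i=0: C(9,0)·!9 = 1·133496 = 133496
  i=1: C(9,1)·!8 = 9·14833 = 133497
  i=2: C(9,2)·!7 = 36·1854 = 66744
  i=3: C(9,3)·!6 = 84·265 = 22260
  i=4: C(9,4)·!5 = 126·44 = 5544
Total = 361541.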